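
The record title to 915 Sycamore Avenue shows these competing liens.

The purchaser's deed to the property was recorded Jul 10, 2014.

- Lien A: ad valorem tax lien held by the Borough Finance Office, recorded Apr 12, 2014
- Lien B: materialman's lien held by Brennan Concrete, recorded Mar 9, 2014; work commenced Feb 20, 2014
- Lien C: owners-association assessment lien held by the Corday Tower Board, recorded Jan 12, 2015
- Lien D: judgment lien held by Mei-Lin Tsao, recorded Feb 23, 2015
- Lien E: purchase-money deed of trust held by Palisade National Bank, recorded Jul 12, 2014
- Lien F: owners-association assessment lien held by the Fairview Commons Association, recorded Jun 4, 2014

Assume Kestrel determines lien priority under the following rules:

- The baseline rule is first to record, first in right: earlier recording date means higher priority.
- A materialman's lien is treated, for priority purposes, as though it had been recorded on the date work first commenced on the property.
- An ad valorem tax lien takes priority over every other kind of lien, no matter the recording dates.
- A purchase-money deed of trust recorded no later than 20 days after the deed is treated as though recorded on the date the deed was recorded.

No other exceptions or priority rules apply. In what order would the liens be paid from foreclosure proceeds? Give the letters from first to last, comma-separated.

A, B, F, E, C, D

Effective dates after the stated exceptions: B's effective date is Feb 20, 2014, when work began; E's effective date is the deed date, Jul 10, 2014.
A is an ad valorem tax lien, so it outranks all other liens regardless of date.
The other liens, earliest effective date first: B (Feb 20, 2014), F (Jun 4, 2014), E (Jul 10, 2014), C (Jan 12, 2015), D (Feb 23, 2015).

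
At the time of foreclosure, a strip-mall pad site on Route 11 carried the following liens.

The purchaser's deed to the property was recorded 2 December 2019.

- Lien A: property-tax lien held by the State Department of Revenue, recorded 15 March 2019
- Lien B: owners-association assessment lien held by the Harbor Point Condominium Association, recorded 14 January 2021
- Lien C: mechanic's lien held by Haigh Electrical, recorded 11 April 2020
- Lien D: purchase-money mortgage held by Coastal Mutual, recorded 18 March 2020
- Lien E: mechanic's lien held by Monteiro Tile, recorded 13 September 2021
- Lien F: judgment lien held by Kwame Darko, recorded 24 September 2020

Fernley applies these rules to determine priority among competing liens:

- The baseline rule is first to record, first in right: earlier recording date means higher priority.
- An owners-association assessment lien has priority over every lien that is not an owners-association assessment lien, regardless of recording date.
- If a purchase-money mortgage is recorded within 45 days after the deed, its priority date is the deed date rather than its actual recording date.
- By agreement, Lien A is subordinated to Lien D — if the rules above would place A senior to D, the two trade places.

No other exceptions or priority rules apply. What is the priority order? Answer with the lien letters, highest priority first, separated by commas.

First, effective dates: D was recorded 107 days after the deed — beyond 45 days — so no relation-back applies.
B is an owners-association assessment lien, so it outranks all other liens regardless of date.
Ordering the rest by effective date: A (15 March 2019), D (18 March 2020), C (11 April 2020), F (24 September 2020), E (13 September 2021).
A would otherwise be senior to D, so under the subordination agreement A and D exchange positions.

B, D, A, C, F, E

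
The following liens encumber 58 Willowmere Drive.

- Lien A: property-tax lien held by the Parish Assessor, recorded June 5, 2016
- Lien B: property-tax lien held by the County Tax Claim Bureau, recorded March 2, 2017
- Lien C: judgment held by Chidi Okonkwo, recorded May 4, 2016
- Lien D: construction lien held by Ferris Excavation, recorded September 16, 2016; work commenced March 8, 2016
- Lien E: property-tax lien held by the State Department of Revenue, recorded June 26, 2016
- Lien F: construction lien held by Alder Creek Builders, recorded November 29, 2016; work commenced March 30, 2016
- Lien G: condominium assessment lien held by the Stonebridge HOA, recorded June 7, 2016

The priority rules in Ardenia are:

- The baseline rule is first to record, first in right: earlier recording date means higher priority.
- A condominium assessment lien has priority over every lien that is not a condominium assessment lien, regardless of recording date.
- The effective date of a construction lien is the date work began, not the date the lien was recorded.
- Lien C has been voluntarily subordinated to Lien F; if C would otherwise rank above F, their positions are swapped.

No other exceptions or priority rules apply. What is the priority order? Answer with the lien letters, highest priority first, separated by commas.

G, D, F, C, A, E, B

Adjusting effective dates: D's effective date is March 8, 2016, when work began; F is treated as recorded March 30, 2016, the work-commencement date.
As a condominium assessment lien, G is senior to every other lien.
Ordering the rest by effective date: D (March 8, 2016), F (March 30, 2016), C (May 4, 2016), A (June 5, 2016), E (June 26, 2016), B (March 2, 2017).
C is already junior to F, so the subordination agreement changes nothing.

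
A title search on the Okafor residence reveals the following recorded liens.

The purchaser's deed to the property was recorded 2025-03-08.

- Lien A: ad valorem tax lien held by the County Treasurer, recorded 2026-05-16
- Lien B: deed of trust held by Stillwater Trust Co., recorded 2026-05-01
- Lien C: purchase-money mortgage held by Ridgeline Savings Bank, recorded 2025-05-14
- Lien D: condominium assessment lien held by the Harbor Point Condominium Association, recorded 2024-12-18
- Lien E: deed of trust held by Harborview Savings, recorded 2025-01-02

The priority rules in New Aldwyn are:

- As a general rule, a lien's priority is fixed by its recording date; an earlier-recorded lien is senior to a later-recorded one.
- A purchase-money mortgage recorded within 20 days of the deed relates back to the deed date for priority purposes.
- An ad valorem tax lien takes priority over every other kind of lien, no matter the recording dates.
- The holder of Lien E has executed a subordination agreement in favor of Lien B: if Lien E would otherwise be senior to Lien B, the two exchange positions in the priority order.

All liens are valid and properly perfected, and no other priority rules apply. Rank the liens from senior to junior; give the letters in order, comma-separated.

Effective dates: C was recorded 67 days after the deed — beyond 20 days — so no relation-back applies.
A, as an ad valorem tax lien, has superpriority and ranks first.
Ordering the rest by effective date: D (2024-12-18), E (2025-01-02), C (2025-05-14), B (2026-05-01).
E is senior to B before the subordination, so the two trade places.

A, D, B, C, E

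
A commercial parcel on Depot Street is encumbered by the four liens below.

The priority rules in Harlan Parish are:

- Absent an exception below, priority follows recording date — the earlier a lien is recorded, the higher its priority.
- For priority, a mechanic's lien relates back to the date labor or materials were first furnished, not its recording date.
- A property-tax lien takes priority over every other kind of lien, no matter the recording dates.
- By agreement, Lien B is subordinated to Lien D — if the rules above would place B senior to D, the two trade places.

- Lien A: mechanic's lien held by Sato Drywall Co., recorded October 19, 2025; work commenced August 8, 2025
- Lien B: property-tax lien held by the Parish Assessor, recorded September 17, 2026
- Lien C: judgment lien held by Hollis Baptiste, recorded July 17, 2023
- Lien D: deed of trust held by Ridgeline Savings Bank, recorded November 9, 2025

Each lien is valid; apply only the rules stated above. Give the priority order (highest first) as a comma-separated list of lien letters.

Effective dates: A's effective date is August 8, 2025, when work began.
B, as a property-tax lien, has superpriority and ranks first.
Remaining liens by effective date: C (July 17, 2023), A (August 8, 2025), D (November 9, 2025).
The subordination applies — B was senior to D — so B and D swap.

D, C, A, B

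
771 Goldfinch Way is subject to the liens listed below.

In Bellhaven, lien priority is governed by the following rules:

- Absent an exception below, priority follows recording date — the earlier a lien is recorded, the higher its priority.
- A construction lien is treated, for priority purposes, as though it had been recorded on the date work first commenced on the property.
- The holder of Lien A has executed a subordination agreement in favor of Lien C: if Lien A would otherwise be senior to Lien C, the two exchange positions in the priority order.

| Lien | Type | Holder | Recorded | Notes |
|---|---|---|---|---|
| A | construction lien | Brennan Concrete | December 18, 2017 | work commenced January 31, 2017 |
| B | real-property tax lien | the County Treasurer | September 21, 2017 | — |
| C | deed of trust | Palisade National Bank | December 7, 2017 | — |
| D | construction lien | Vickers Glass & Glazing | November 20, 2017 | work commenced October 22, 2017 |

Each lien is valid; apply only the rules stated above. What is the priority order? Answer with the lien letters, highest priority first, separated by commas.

C, B, D, A

Effective dates: A relates back to January 31, 2017 (work commenced); D relates back to October 22, 2017 (work commenced).
Sorted by effective date: A (January 31, 2017), B (September 21, 2017), D (October 22, 2017), C (December 7, 2017).
A would otherwise be senior to C, so under the subordination agreement A and C exchange positions.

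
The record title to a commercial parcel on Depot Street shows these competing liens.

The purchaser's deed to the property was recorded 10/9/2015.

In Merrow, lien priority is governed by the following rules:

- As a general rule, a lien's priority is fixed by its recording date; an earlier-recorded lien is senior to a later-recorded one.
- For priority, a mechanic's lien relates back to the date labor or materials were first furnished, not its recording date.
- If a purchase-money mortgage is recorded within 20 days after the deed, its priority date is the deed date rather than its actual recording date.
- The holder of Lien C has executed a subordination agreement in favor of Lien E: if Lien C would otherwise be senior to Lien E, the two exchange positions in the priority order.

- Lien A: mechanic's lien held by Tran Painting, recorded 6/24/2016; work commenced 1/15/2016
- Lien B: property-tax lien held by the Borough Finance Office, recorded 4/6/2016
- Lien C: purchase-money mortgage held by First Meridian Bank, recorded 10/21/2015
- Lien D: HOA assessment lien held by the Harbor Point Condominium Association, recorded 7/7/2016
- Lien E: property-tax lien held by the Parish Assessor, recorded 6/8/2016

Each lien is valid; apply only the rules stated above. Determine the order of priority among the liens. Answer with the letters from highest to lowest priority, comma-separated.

Effective dates: A is treated as recorded 1/15/2016, the work-commencement date; C was recorded within the 20-day window, so its effective date is the deed date 10/9/2015.
Ordering by effective date: C (10/9/2015), A (1/15/2016), B (4/6/2016), E (6/8/2016), D (7/7/2016).
The subordination applies — C was senior to E — so C and E swap.

E, A, B, C, D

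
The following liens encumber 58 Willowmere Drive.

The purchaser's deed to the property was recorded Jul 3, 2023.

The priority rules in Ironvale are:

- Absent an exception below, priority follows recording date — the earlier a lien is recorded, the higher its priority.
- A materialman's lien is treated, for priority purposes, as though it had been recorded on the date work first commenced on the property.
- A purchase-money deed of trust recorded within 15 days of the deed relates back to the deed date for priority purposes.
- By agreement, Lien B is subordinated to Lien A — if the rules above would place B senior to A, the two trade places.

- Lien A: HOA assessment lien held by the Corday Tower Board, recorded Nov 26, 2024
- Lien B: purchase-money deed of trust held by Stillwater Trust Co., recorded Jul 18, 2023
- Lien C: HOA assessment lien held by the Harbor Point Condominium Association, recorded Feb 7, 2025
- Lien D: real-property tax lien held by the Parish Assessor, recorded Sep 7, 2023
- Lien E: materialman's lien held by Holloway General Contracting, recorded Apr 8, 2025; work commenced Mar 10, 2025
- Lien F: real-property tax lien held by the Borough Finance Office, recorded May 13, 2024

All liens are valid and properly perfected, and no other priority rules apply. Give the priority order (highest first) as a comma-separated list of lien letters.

Adjusting effective dates: B's effective date is the deed date, Jul 3, 2023; E's effective date is Mar 10, 2025, when work began.
Sorted by effective date: B (Jul 3, 2023), D (Sep 7, 2023), F (May 13, 2024), A (Nov 26, 2024), C (Feb 7, 2025), E (Mar 10, 2025).
B would otherwise be senior to A, so under the subordination agreement B and A exchange positions.

A, D, F, B, C, E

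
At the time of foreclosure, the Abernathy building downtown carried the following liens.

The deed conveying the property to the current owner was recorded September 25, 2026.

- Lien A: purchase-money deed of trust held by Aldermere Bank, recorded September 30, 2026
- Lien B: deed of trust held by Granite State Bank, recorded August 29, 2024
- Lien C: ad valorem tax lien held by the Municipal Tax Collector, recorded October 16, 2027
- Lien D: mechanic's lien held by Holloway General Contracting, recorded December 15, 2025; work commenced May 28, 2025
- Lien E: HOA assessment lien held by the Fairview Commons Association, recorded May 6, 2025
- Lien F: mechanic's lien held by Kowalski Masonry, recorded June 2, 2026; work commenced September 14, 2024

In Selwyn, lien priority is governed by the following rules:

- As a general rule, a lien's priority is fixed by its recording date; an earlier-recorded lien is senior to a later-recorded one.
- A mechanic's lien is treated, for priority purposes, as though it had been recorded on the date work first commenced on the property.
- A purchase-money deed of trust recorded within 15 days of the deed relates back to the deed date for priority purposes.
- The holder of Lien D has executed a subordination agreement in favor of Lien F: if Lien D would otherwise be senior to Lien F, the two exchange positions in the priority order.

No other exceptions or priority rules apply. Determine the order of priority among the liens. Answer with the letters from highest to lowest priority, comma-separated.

Effective dates: A relates back to the deed date September 25, 2026; D's effective date is May 28, 2025, when work began; F relates back to September 14, 2024 (work commenced).
Ordering by effective date: B (August 29, 2024), F (September 14, 2024), E (May 6, 2025), D (May 28, 2025), A (September 25, 2026), C (October 16, 2027).
D already ranks below F; the subordination has no effect.

B, F, E, D, A, C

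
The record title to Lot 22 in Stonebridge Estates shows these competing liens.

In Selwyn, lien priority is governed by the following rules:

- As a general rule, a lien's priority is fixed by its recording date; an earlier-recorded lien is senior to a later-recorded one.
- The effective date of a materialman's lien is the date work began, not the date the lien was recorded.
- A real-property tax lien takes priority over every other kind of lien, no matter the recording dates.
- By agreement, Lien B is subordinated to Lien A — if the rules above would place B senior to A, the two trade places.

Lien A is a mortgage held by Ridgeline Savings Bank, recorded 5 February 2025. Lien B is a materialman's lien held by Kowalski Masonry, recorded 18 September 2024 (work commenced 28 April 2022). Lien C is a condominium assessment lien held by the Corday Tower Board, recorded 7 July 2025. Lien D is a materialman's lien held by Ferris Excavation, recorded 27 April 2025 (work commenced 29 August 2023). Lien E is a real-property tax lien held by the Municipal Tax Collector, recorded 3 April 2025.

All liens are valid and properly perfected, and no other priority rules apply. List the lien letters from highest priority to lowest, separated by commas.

E, A, D, B, C

Effective dates after the stated exceptions: B's effective date is 28 April 2022, when work began; D relates back to 29 August 2023 (work commenced).
E, as a real-property tax lien, has superpriority and ranks first.
Remaining liens by effective date: B (28 April 2022), D (29 August 2023), A (5 February 2025), C (7 July 2025).
B would otherwise be senior to A, so under the subordination agreement B and A exchange positions.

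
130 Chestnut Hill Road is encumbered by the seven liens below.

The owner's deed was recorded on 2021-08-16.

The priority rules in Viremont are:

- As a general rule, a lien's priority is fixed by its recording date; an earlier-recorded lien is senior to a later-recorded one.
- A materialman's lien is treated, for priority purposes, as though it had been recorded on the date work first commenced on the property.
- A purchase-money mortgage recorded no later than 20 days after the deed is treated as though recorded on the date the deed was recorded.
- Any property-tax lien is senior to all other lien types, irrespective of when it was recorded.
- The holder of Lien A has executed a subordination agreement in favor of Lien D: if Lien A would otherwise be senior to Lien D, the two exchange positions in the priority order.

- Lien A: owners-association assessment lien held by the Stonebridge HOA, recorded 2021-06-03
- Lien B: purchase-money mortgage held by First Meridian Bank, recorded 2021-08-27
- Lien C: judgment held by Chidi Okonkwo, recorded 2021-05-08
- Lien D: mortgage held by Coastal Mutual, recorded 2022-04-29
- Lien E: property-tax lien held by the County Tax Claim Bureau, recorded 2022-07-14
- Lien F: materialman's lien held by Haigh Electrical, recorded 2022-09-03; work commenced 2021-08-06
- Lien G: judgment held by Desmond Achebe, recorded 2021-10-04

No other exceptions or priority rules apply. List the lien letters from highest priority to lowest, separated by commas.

E, C, D, F, B, G, A

Effective dates: B's effective date is the deed date, 2021-08-16; F's effective date is 2021-08-06, when work began.
E is a property-tax lien and takes priority over every other lien.
Among the remaining liens, by effective date: C (2021-05-08), A (2021-06-03), F (2021-08-06), B (2021-08-16), G (2021-10-04), D (2022-04-29).
Because A would otherwise rank above D, the subordination swaps them.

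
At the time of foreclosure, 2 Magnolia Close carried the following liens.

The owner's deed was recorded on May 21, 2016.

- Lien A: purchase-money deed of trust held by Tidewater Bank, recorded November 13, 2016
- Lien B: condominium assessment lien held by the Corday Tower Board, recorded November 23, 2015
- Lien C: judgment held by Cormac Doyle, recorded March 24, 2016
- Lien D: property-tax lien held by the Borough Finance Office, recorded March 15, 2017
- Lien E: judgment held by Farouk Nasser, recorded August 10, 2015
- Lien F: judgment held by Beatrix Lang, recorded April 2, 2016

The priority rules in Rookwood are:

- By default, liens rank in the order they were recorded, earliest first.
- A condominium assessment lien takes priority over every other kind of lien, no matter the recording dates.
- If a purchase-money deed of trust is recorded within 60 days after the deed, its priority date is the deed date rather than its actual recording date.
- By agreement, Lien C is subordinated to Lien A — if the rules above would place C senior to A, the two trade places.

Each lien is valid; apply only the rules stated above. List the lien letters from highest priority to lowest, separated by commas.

B, E, A, F, C, D

Effective dates: A was recorded 176 days after the deed, outside the 60-day window, so it keeps its recording date.
B is a condominium assessment lien, so it outranks all other liens regardless of date.
Ordering the rest by effective date: E (August 10, 2015), C (March 24, 2016), F (April 2, 2016), A (November 13, 2016), D (March 15, 2017).
Because C would otherwise rank above A, the subordination swaps them.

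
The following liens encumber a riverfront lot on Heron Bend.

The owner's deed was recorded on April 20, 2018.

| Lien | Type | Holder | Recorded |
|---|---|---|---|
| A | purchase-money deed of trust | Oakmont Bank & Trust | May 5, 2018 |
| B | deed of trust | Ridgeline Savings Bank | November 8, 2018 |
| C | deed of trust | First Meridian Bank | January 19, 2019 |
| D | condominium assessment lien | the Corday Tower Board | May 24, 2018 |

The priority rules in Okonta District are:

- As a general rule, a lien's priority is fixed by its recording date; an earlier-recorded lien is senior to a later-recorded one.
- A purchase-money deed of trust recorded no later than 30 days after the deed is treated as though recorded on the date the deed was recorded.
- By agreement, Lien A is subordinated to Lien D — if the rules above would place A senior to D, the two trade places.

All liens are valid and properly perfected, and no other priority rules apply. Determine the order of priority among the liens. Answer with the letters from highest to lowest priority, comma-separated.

D, A, B, C

Adjusting effective dates: A's effective date is the deed date, April 20, 2018.
Ordering by effective date: A (April 20, 2018), D (May 24, 2018), B (November 8, 2018), C (January 19, 2019).
A is senior to D before the subordination, so the two trade places.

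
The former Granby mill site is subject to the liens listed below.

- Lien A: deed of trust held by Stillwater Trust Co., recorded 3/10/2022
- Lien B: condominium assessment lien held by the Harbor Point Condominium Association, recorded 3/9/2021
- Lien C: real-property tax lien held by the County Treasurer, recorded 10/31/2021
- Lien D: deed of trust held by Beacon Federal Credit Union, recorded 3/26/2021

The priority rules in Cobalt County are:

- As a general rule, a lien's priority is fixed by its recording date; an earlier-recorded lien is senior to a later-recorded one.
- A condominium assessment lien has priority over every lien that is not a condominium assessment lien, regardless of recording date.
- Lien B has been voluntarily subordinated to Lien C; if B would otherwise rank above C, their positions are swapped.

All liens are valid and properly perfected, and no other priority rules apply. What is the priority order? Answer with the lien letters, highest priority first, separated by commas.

C, D, B, A

B, as a condominium assessment lien, has superpriority and ranks first.
The other liens, earliest effective date first: D (3/26/2021), C (10/31/2021), A (3/10/2022).
The subordination applies — B was senior to C — so B and C swap.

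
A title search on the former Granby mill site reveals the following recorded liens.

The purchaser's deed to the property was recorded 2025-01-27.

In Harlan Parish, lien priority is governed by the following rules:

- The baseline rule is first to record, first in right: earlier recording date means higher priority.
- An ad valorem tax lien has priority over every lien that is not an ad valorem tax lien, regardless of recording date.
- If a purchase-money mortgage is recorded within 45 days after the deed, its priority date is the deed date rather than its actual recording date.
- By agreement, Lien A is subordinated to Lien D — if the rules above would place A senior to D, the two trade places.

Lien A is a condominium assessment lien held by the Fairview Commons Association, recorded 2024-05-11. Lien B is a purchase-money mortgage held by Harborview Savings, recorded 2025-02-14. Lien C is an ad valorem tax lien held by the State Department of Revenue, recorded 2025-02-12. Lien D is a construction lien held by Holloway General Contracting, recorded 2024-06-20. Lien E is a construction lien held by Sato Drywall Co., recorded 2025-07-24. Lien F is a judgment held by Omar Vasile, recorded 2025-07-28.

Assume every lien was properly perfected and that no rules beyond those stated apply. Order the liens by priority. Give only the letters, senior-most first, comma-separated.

Effective dates after the stated exceptions: B relates back to the deed date 2025-01-27.
C is an ad valorem tax lien and takes priority over every other lien.
Remaining liens by effective date: A (2024-05-11), D (2024-06-20), B (2025-01-27), E (2025-07-24), F (2025-07-28).
A would otherwise be senior to D, so under the subordination agreement A and D exchange positions.

C, D, A, B, E, F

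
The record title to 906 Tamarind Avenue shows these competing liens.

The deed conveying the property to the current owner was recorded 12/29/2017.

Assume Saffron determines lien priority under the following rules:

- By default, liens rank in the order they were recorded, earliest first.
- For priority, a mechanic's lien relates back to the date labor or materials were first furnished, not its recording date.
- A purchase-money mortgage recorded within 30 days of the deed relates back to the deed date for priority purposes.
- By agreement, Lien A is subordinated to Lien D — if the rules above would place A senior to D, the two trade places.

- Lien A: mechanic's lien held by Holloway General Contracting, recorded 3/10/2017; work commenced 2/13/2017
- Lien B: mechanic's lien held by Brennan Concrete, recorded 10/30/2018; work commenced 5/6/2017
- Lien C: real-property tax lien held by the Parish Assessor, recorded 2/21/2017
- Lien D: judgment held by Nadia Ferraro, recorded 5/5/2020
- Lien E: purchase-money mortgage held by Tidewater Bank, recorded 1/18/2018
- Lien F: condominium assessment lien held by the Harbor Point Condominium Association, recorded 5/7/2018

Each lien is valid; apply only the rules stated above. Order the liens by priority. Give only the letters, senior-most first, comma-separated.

D, C, B, E, F, A

Effective dates after the stated exceptions: A's effective date is 2/13/2017, when work began; B is treated as recorded 5/6/2017, the work-commencement date; E was recorded within the 30-day window, so its effective date is the deed date 12/29/2017.
By effective date, earliest first: A (2/13/2017), C (2/21/2017), B (5/6/2017), E (12/29/2017), F (5/7/2018), D (5/5/2020).
A would otherwise be senior to D, so under the subordination agreement A and D exchange positions.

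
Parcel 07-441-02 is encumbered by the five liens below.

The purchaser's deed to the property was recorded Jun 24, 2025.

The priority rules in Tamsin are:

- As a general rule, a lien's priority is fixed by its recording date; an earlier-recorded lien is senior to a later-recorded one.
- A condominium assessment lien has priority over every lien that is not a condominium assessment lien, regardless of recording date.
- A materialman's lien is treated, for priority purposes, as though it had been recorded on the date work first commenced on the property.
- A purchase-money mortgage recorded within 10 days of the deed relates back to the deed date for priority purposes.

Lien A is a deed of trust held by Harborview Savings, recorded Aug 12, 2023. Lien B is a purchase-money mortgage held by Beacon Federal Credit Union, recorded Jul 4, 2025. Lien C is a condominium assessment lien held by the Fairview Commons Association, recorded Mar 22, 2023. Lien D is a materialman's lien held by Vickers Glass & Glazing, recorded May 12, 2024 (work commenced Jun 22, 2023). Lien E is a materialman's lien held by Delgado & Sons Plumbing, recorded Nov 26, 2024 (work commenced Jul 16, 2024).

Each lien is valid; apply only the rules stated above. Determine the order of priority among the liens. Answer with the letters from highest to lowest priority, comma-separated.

Effective dates after the stated exceptions: B relates back to the deed date Jun 24, 2025; D is treated as recorded Jun 22, 2023, the work-commencement date; E relates back to Jul 16, 2024 (work commenced).
C is a condominium assessment lien and takes priority over every other lien.
Remaining liens by effective date: D (Jun 22, 2023), A (Aug 12, 2023), E (Jul 16, 2024), B (Jun 24, 2025).

C, D, A, E, B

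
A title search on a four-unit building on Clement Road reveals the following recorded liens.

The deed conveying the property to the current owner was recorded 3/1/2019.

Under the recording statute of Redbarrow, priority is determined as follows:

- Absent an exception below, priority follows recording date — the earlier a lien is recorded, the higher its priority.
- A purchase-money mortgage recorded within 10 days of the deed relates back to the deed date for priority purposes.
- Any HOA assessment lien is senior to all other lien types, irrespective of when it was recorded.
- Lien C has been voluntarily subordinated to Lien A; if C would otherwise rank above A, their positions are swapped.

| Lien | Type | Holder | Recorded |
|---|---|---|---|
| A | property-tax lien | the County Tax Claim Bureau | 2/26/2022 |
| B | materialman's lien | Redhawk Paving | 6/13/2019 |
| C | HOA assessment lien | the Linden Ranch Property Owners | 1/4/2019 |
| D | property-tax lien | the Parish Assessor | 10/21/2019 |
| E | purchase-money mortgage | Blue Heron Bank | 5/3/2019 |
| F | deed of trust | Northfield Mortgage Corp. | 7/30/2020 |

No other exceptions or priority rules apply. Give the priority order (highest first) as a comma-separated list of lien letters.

A, E, B, D, F, C

First, effective dates: E was recorded 63 days after the deed — beyond 10 days — so no relation-back applies.
C is an HOA assessment lien and takes priority over every other lien.
Ordering the rest by effective date: E (5/3/2019), B (6/13/2019), D (10/21/2019), F (7/30/2020), A (2/26/2022).
The subordination applies — C was senior to A — so C and A swap.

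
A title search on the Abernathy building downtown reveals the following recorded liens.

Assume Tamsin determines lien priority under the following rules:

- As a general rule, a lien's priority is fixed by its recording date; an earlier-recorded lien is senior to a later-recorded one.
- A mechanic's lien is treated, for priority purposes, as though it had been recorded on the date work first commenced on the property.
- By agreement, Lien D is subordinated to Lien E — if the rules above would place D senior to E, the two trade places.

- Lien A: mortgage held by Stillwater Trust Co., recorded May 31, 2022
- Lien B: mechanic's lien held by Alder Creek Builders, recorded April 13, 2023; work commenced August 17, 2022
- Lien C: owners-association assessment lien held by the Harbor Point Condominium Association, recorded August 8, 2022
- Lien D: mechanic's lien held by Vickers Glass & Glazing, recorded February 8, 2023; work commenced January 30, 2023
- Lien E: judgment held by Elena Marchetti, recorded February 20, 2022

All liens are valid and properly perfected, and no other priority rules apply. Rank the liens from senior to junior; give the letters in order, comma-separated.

First, effective dates: B is treated as recorded August 17, 2022, the work-commencement date; D is treated as recorded January 30, 2023, the work-commencement date.
Ordering by effective date: E (February 20, 2022), A (May 31, 2022), C (August 8, 2022), B (August 17, 2022), D (January 30, 2023).
D already ranks below E; the subordination has no effect.

E, A, C, B, D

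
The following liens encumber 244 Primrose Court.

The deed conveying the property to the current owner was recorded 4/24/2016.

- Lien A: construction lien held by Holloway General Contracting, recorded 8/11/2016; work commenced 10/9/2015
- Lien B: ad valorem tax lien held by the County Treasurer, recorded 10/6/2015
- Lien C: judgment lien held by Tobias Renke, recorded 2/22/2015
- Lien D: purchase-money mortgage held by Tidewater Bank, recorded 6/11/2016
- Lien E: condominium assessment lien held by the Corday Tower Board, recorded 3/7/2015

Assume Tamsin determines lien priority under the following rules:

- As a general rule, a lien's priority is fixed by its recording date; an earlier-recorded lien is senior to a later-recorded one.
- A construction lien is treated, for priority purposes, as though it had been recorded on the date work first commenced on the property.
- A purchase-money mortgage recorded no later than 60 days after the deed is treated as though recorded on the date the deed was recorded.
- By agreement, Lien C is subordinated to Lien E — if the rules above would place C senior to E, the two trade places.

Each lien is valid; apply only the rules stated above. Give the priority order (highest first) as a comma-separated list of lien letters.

Adjusting effective dates: A is treated as recorded 10/9/2015, the work-commencement date; D relates back to the deed date 4/24/2016.
Ordering by effective date: C (2/22/2015), E (3/7/2015), B (10/6/2015), A (10/9/2015), D (4/24/2016).
C would otherwise be senior to E, so under the subordination agreement C and E exchange positions.

E, C, B, A, D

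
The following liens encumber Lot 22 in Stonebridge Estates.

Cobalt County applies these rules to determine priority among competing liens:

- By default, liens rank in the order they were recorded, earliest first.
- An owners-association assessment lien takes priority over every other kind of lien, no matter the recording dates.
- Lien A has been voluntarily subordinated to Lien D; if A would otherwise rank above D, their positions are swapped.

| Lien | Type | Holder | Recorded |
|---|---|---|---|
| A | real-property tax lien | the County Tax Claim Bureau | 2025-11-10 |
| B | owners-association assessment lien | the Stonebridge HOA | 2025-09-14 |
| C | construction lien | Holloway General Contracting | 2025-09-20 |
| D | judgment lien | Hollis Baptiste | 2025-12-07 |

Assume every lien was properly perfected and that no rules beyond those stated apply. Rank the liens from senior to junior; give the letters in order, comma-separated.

B, C, D, A

B is an owners-association assessment lien, so it outranks all other liens regardless of date.
The other liens, earliest effective date first: C (2025-09-20), A (2025-11-10), D (2025-12-07).
A is senior to D before the subordination, so the two trade places.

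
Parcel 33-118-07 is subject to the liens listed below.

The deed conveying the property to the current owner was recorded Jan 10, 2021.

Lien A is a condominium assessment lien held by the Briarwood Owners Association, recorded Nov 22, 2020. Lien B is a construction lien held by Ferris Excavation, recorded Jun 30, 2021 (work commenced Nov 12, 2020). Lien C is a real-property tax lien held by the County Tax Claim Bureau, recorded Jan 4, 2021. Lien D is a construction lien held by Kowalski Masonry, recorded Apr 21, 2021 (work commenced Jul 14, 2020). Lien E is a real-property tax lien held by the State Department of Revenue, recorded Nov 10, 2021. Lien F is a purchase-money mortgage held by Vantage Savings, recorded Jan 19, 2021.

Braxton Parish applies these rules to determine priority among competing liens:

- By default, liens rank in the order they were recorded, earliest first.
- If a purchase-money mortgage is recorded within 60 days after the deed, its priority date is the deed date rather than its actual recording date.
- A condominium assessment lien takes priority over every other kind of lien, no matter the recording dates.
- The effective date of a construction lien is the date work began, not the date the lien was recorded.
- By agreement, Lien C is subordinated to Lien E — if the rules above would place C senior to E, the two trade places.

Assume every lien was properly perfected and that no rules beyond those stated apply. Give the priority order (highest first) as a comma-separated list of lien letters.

First, effective dates: B relates back to Nov 12, 2020 (work commenced); D relates back to Jul 14, 2020 (work commenced); F was recorded within the 60-day window, so its effective date is the deed date Jan 10, 2021.
A, as a condominium assessment lien, has superpriority and ranks first.
Among the remaining liens, by effective date: D (Jul 14, 2020), B (Nov 12, 2020), C (Jan 4, 2021), F (Jan 10, 2021), E (Nov 10, 2021).
C is senior to E before the subordination, so the two trade places.

A, D, B, E, F, C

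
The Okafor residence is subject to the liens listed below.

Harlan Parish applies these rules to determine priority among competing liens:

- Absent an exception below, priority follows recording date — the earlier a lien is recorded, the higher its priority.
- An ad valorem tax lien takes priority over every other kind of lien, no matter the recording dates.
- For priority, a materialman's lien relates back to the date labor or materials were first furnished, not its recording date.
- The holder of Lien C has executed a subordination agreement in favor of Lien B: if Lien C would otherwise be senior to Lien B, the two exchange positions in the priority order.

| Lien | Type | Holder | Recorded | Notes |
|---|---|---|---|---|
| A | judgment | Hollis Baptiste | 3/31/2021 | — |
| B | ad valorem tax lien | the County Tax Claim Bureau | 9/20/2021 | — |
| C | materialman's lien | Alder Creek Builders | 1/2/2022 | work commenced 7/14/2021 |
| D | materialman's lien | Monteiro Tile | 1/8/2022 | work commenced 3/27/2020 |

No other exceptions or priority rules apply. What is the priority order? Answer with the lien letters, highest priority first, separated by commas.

B, D, A, C

Effective dates after the stated exceptions: C is treated as recorded 7/14/2021, the work-commencement date; D's effective date is 3/27/2020, when work began.
B, as an ad valorem tax lien, has superpriority and ranks first.
Remaining liens by effective date: D (3/27/2020), A (3/31/2021), C (7/14/2021).
Since C is not senior to B, the subordination leaves the order unchanged.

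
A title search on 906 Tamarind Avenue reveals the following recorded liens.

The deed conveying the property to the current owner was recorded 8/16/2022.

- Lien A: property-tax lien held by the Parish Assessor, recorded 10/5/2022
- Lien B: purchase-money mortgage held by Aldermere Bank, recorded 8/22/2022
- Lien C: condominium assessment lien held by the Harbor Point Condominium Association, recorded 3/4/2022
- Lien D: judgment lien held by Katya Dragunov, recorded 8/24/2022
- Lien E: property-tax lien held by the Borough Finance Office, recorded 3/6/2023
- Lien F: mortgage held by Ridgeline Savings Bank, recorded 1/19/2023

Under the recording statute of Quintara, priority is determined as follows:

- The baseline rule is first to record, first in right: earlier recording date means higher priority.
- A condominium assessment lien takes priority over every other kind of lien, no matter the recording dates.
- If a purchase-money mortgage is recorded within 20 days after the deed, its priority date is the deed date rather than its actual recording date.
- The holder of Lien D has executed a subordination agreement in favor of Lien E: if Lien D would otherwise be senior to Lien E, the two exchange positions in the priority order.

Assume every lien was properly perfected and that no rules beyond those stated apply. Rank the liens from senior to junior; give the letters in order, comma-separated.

Adjusting effective dates: B was recorded within the 20-day window, so its effective date is the deed date 8/16/2022.
As a condominium assessment lien, C is senior to every other lien.
Remaining liens by effective date: B (8/16/2022), D (8/24/2022), A (10/5/2022), F (1/19/2023), E (3/6/2023).
D would otherwise be senior to E, so under the subordination agreement D and E exchange positions.

C, B, E, A, F, D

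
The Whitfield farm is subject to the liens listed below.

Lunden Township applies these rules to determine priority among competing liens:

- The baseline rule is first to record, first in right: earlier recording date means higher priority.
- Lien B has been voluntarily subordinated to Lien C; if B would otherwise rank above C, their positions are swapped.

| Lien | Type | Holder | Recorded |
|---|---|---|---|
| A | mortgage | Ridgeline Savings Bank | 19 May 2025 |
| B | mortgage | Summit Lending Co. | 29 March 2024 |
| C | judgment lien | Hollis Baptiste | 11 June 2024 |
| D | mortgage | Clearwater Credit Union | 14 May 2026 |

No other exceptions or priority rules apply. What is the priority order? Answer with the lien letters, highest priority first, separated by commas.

C, B, A, D

By effective date: B (29 March 2024), C (11 June 2024), A (19 May 2025), D (14 May 2026).
The subordination applies — B was senior to C — so B and C swap.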